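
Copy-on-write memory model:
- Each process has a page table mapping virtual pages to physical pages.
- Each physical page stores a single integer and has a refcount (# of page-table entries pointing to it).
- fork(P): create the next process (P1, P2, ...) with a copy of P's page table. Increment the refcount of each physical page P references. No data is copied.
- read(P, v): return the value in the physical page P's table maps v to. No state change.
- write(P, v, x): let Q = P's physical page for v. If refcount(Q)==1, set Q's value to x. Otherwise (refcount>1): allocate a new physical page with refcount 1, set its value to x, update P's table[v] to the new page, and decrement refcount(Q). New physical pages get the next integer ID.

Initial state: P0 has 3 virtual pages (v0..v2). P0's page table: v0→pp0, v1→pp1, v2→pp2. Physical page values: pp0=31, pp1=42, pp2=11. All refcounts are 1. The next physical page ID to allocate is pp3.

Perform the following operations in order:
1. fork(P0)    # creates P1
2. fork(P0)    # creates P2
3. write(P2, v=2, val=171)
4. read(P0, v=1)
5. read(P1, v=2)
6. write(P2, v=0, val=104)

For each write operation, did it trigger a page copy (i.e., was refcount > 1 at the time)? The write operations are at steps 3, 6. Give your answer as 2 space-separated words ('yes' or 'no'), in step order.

Op 1: fork(P0) -> P1. 3 ppages; refcounts: pp0:2 pp1:2 pp2:2
Op 2: fork(P0) -> P2. 3 ppages; refcounts: pp0:3 pp1:3 pp2:3
Op 3: write(P2, v2, 171). refcount(pp2)=3>1 -> COPY to pp3. 4 ppages; refcounts: pp0:3 pp1:3 pp2:2 pp3:1
Op 4: read(P0, v1) -> 42. No state change.
Op 5: read(P1, v2) -> 11. No state change.
Op 6: write(P2, v0, 104). refcount(pp0)=3>1 -> COPY to pp4. 5 ppages; refcounts: pp0:2 pp1:3 pp2:2 pp3:1 pp4:1

yes yes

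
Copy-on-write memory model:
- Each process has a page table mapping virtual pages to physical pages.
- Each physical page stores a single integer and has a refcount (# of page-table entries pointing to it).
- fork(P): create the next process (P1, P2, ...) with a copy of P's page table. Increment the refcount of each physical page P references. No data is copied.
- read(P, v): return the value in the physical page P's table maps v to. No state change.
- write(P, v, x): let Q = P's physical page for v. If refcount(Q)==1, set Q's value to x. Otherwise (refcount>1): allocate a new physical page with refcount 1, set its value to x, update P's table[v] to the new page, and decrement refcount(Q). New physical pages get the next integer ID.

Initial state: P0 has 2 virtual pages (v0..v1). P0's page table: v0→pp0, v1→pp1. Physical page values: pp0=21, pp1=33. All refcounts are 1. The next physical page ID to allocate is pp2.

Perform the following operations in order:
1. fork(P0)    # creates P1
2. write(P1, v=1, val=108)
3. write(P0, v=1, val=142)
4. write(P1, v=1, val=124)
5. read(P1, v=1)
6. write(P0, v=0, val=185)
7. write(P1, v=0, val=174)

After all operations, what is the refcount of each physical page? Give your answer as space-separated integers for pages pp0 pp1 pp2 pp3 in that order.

Answer: 1 1 1 1

Derivation:
Op 1: fork(P0) -> P1. 2 ppages; refcounts: pp0:2 pp1:2
Op 2: write(P1, v1, 108). refcount(pp1)=2>1 -> COPY to pp2. 3 ppages; refcounts: pp0:2 pp1:1 pp2:1
Op 3: write(P0, v1, 142). refcount(pp1)=1 -> write in place. 3 ppages; refcounts: pp0:2 pp1:1 pp2:1
Op 4: write(P1, v1, 124). refcount(pp2)=1 -> write in place. 3 ppages; refcounts: pp0:2 pp1:1 pp2:1
Op 5: read(P1, v1) -> 124. No state change.
Op 6: write(P0, v0, 185). refcount(pp0)=2>1 -> COPY to pp3. 4 ppages; refcounts: pp0:1 pp1:1 pp2:1 pp3:1
Op 7: write(P1, v0, 174). refcount(pp0)=1 -> write in place. 4 ppages; refcounts: pp0:1 pp1:1 pp2:1 pp3:1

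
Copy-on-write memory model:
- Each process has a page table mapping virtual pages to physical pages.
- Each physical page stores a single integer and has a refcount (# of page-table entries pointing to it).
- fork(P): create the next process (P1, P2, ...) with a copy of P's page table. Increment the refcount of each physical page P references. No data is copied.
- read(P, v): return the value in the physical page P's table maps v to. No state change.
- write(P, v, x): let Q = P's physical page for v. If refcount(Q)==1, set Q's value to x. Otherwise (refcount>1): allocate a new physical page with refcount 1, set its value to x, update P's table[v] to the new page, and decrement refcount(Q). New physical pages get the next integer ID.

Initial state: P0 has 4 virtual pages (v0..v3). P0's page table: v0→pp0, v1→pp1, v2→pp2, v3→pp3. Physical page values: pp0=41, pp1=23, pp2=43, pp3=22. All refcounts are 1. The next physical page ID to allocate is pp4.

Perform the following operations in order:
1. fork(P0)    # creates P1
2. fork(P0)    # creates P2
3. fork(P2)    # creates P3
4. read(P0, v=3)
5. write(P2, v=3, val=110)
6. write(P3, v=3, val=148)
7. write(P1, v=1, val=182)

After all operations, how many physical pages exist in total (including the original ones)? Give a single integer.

Answer: 7

Derivation:
Op 1: fork(P0) -> P1. 4 ppages; refcounts: pp0:2 pp1:2 pp2:2 pp3:2
Op 2: fork(P0) -> P2. 4 ppages; refcounts: pp0:3 pp1:3 pp2:3 pp3:3
Op 3: fork(P2) -> P3. 4 ppages; refcounts: pp0:4 pp1:4 pp2:4 pp3:4
Op 4: read(P0, v3) -> 22. No state change.
Op 5: write(P2, v3, 110). refcount(pp3)=4>1 -> COPY to pp4. 5 ppages; refcounts: pp0:4 pp1:4 pp2:4 pp3:3 pp4:1
Op 6: write(P3, v3, 148). refcount(pp3)=3>1 -> COPY to pp5. 6 ppages; refcounts: pp0:4 pp1:4 pp2:4 pp3:2 pp4:1 pp5:1
Op 7: write(P1, v1, 182). refcount(pp1)=4>1 -> COPY to pp6. 7 ppages; refcounts: pp0:4 pp1:3 pp2:4 pp3:2 pp4:1 pp5:1 pp6:1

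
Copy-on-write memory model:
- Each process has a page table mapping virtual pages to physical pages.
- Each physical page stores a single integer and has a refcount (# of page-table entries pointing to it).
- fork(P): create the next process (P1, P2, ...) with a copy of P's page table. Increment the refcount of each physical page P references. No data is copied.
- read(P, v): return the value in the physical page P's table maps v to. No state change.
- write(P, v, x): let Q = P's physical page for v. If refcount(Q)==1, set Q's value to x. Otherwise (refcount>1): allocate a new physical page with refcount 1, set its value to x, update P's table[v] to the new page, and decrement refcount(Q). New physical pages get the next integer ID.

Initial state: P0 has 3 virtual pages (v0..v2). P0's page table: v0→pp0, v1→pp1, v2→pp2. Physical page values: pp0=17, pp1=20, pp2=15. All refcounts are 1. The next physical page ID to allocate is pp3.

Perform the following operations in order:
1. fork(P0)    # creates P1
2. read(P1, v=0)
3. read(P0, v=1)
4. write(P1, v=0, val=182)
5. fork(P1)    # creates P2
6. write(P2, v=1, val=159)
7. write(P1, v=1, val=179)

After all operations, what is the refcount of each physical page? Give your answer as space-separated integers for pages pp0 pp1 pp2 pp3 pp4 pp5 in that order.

Op 1: fork(P0) -> P1. 3 ppages; refcounts: pp0:2 pp1:2 pp2:2
Op 2: read(P1, v0) -> 17. No state change.
Op 3: read(P0, v1) -> 20. No state change.
Op 4: write(P1, v0, 182). refcount(pp0)=2>1 -> COPY to pp3. 4 ppages; refcounts: pp0:1 pp1:2 pp2:2 pp3:1
Op 5: fork(P1) -> P2. 4 ppages; refcounts: pp0:1 pp1:3 pp2:3 pp3:2
Op 6: write(P2, v1, 159). refcount(pp1)=3>1 -> COPY to pp4. 5 ppages; refcounts: pp0:1 pp1:2 pp2:3 pp3:2 pp4:1
Op 7: write(P1, v1, 179). refcount(pp1)=2>1 -> COPY to pp5. 6 ppages; refcounts: pp0:1 pp1:1 pp2:3 pp3:2 pp4:1 pp5:1

Answer: 1 1 3 2 1 1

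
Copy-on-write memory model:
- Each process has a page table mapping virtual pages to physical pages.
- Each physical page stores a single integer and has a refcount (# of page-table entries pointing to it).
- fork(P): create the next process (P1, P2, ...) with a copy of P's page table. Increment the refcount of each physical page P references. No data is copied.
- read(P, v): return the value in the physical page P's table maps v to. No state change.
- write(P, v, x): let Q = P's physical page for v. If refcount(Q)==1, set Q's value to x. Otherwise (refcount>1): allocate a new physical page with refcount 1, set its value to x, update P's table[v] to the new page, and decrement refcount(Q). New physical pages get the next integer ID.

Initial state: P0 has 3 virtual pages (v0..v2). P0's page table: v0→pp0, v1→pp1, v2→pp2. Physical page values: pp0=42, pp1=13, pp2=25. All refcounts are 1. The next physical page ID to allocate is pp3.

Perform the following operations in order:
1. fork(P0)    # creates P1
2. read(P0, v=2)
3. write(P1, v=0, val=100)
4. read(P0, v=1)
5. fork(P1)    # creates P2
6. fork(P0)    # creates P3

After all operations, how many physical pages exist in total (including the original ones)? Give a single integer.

Answer: 4

Derivation:
Op 1: fork(P0) -> P1. 3 ppages; refcounts: pp0:2 pp1:2 pp2:2
Op 2: read(P0, v2) -> 25. No state change.
Op 3: write(P1, v0, 100). refcount(pp0)=2>1 -> COPY to pp3. 4 ppages; refcounts: pp0:1 pp1:2 pp2:2 pp3:1
Op 4: read(P0, v1) -> 13. No state change.
Op 5: fork(P1) -> P2. 4 ppages; refcounts: pp0:1 pp1:3 pp2:3 pp3:2
Op 6: fork(P0) -> P3. 4 ppages; refcounts: pp0:2 pp1:4 pp2:4 pp3:2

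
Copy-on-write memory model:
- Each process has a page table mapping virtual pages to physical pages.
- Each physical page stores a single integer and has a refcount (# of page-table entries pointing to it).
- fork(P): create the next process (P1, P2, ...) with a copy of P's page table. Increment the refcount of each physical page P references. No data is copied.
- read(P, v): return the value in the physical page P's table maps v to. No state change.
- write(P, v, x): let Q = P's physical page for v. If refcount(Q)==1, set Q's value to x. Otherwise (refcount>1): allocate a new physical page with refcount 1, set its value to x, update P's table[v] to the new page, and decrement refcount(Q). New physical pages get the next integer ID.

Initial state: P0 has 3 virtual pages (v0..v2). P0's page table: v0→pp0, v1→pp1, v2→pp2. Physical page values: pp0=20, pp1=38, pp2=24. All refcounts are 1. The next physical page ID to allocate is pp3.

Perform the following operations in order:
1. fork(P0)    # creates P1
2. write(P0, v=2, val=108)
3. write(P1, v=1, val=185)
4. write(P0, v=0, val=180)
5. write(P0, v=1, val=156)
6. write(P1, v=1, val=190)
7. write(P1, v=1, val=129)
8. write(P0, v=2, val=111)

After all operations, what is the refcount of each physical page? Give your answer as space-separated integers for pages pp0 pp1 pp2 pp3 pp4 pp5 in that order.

Op 1: fork(P0) -> P1. 3 ppages; refcounts: pp0:2 pp1:2 pp2:2
Op 2: write(P0, v2, 108). refcount(pp2)=2>1 -> COPY to pp3. 4 ppages; refcounts: pp0:2 pp1:2 pp2:1 pp3:1
Op 3: write(P1, v1, 185). refcount(pp1)=2>1 -> COPY to pp4. 5 ppages; refcounts: pp0:2 pp1:1 pp2:1 pp3:1 pp4:1
Op 4: write(P0, v0, 180). refcount(pp0)=2>1 -> COPY to pp5. 6 ppages; refcounts: pp0:1 pp1:1 pp2:1 pp3:1 pp4:1 pp5:1
Op 5: write(P0, v1, 156). refcount(pp1)=1 -> write in place. 6 ppages; refcounts: pp0:1 pp1:1 pp2:1 pp3:1 pp4:1 pp5:1
Op 6: write(P1, v1, 190). refcount(pp4)=1 -> write in place. 6 ppages; refcounts: pp0:1 pp1:1 pp2:1 pp3:1 pp4:1 pp5:1
Op 7: write(P1, v1, 129). refcount(pp4)=1 -> write in place. 6 ppages; refcounts: pp0:1 pp1:1 pp2:1 pp3:1 pp4:1 pp5:1
Op 8: write(P0, v2, 111). refcount(pp3)=1 -> write in place. 6 ppages; refcounts: pp0:1 pp1:1 pp2:1 pp3:1 pp4:1 pp5:1

Answer: 1 1 1 1 1 1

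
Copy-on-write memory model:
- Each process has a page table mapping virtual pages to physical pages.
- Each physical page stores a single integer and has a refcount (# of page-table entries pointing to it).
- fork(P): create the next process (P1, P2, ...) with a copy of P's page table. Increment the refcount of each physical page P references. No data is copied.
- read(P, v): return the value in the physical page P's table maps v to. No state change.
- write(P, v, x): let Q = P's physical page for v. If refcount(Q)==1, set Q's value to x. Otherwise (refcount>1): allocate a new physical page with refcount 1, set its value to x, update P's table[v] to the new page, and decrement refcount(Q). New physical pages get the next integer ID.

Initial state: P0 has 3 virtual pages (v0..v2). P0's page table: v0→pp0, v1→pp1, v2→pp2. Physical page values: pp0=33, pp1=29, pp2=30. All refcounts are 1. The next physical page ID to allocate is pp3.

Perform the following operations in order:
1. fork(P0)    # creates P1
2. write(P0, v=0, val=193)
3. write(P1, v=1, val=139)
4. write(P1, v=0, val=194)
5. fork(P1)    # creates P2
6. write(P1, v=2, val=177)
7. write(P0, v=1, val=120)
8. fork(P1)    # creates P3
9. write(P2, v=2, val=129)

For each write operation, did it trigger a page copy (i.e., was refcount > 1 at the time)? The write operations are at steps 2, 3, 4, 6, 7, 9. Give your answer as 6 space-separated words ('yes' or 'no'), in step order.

Op 1: fork(P0) -> P1. 3 ppages; refcounts: pp0:2 pp1:2 pp2:2
Op 2: write(P0, v0, 193). refcount(pp0)=2>1 -> COPY to pp3. 4 ppages; refcounts: pp0:1 pp1:2 pp2:2 pp3:1
Op 3: write(P1, v1, 139). refcount(pp1)=2>1 -> COPY to pp4. 5 ppages; refcounts: pp0:1 pp1:1 pp2:2 pp3:1 pp4:1
Op 4: write(P1, v0, 194). refcount(pp0)=1 -> write in place. 5 ppages; refcounts: pp0:1 pp1:1 pp2:2 pp3:1 pp4:1
Op 5: fork(P1) -> P2. 5 ppages; refcounts: pp0:2 pp1:1 pp2:3 pp3:1 pp4:2
Op 6: write(P1, v2, 177). refcount(pp2)=3>1 -> COPY to pp5. 6 ppages; refcounts: pp0:2 pp1:1 pp2:2 pp3:1 pp4:2 pp5:1
Op 7: write(P0, v1, 120). refcount(pp1)=1 -> write in place. 6 ppages; refcounts: pp0:2 pp1:1 pp2:2 pp3:1 pp4:2 pp5:1
Op 8: fork(P1) -> P3. 6 ppages; refcounts: pp0:3 pp1:1 pp2:2 pp3:1 pp4:3 pp5:2
Op 9: write(P2, v2, 129). refcount(pp2)=2>1 -> COPY to pp6. 7 ppages; refcounts: pp0:3 pp1:1 pp2:1 pp3:1 pp4:3 pp5:2 pp6:1

yes yes no yes no yes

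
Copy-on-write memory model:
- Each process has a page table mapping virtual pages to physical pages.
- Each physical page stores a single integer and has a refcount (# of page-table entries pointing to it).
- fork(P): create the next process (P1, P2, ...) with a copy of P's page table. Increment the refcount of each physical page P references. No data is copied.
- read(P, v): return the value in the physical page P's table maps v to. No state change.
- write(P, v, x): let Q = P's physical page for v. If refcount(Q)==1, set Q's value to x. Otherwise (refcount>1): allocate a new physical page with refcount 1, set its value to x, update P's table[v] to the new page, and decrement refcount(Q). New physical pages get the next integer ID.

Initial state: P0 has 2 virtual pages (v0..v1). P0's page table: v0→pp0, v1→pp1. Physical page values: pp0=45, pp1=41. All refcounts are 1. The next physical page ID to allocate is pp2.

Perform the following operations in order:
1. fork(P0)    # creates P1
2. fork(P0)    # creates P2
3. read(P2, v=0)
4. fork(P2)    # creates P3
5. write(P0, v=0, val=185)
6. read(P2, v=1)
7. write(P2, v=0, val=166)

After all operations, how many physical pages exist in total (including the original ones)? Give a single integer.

Op 1: fork(P0) -> P1. 2 ppages; refcounts: pp0:2 pp1:2
Op 2: fork(P0) -> P2. 2 ppages; refcounts: pp0:3 pp1:3
Op 3: read(P2, v0) -> 45. No state change.
Op 4: fork(P2) -> P3. 2 ppages; refcounts: pp0:4 pp1:4
Op 5: write(P0, v0, 185). refcount(pp0)=4>1 -> COPY to pp2. 3 ppages; refcounts: pp0:3 pp1:4 pp2:1
Op 6: read(P2, v1) -> 41. No state change.
Op 7: write(P2, v0, 166). refcount(pp0)=3>1 -> COPY to pp3. 4 ppages; refcounts: pp0:2 pp1:4 pp2:1 pp3:1

Answer: 4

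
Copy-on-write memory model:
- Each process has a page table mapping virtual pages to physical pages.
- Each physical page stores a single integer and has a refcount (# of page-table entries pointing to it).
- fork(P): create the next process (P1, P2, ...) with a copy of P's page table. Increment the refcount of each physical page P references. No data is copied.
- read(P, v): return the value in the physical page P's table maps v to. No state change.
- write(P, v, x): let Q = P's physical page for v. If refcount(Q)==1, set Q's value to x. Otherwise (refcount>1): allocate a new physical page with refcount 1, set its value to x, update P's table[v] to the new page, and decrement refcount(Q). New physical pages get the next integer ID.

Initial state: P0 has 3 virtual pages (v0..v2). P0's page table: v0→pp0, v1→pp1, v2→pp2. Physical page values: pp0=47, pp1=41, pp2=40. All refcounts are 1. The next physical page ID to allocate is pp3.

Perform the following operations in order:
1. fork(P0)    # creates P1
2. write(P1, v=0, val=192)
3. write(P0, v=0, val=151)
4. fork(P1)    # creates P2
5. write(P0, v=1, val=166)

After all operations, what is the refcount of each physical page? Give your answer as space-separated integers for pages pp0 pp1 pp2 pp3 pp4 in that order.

Answer: 1 2 3 2 1

Derivation:
Op 1: fork(P0) -> P1. 3 ppages; refcounts: pp0:2 pp1:2 pp2:2
Op 2: write(P1, v0, 192). refcount(pp0)=2>1 -> COPY to pp3. 4 ppages; refcounts: pp0:1 pp1:2 pp2:2 pp3:1
Op 3: write(P0, v0, 151). refcount(pp0)=1 -> write in place. 4 ppages; refcounts: pp0:1 pp1:2 pp2:2 pp3:1
Op 4: fork(P1) -> P2. 4 ppages; refcounts: pp0:1 pp1:3 pp2:3 pp3:2
Op 5: write(P0, v1, 166). refcount(pp1)=3>1 -> COPY to pp4. 5 ppages; refcounts: pp0:1 pp1:2 pp2:3 pp3:2 pp4:1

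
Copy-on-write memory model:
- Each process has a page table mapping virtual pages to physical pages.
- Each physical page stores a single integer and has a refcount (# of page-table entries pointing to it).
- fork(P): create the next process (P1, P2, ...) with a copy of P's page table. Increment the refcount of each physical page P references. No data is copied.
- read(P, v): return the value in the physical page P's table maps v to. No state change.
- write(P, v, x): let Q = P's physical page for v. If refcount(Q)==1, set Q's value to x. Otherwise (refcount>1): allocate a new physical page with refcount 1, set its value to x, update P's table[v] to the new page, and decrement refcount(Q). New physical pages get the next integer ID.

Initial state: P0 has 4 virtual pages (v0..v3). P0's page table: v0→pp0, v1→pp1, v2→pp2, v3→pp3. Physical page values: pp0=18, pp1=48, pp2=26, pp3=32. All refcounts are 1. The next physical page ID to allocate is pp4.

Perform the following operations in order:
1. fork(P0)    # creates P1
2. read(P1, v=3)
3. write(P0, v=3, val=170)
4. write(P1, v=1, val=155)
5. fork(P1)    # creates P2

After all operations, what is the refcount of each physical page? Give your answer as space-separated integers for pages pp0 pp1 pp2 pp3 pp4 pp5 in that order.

Answer: 3 1 3 2 1 2

Derivation:
Op 1: fork(P0) -> P1. 4 ppages; refcounts: pp0:2 pp1:2 pp2:2 pp3:2
Op 2: read(P1, v3) -> 32. No state change.
Op 3: write(P0, v3, 170). refcount(pp3)=2>1 -> COPY to pp4. 5 ppages; refcounts: pp0:2 pp1:2 pp2:2 pp3:1 pp4:1
Op 4: write(P1, v1, 155). refcount(pp1)=2>1 -> COPY to pp5. 6 ppages; refcounts: pp0:2 pp1:1 pp2:2 pp3:1 pp4:1 pp5:1
Op 5: fork(P1) -> P2. 6 ppages; refcounts: pp0:3 pp1:1 pp2:3 pp3:2 pp4:1 pp5:2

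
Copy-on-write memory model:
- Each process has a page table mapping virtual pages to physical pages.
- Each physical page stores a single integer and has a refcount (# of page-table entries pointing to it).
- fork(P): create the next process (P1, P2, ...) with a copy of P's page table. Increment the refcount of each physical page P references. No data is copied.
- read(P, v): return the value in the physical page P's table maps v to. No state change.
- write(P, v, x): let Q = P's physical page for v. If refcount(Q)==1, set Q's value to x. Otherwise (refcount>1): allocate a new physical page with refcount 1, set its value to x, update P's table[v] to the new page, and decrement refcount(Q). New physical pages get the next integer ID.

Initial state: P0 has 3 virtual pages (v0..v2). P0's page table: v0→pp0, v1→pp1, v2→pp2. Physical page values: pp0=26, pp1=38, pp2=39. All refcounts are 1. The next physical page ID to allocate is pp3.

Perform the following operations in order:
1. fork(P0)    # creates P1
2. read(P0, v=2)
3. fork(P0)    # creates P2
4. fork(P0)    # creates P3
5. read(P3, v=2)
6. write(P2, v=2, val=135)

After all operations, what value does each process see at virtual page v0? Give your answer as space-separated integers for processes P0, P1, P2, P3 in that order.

Answer: 26 26 26 26

Derivation:
Op 1: fork(P0) -> P1. 3 ppages; refcounts: pp0:2 pp1:2 pp2:2
Op 2: read(P0, v2) -> 39. No state change.
Op 3: fork(P0) -> P2. 3 ppages; refcounts: pp0:3 pp1:3 pp2:3
Op 4: fork(P0) -> P3. 3 ppages; refcounts: pp0:4 pp1:4 pp2:4
Op 5: read(P3, v2) -> 39. No state change.
Op 6: write(P2, v2, 135). refcount(pp2)=4>1 -> COPY to pp3. 4 ppages; refcounts: pp0:4 pp1:4 pp2:3 pp3:1
P0: v0 -> pp0 = 26
P1: v0 -> pp0 = 26
P2: v0 -> pp0 = 26
P3: v0 -> pp0 = 26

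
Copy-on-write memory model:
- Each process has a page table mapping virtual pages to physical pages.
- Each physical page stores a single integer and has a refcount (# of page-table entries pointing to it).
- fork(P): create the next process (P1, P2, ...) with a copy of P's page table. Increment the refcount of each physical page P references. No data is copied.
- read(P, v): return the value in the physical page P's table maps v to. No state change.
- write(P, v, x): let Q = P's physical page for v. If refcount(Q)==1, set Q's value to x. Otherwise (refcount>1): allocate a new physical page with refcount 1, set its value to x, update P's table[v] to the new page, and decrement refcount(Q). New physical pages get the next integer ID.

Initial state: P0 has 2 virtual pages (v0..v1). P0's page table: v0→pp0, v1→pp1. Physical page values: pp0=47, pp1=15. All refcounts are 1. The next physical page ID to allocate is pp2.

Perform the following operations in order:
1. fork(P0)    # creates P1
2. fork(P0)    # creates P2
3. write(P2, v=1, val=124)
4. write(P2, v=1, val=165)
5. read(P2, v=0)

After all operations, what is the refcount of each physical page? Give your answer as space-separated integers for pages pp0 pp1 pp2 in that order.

Answer: 3 2 1

Derivation:
Op 1: fork(P0) -> P1. 2 ppages; refcounts: pp0:2 pp1:2
Op 2: fork(P0) -> P2. 2 ppages; refcounts: pp0:3 pp1:3
Op 3: write(P2, v1, 124). refcount(pp1)=3>1 -> COPY to pp2. 3 ppages; refcounts: pp0:3 pp1:2 pp2:1
Op 4: write(P2, v1, 165). refcount(pp2)=1 -> write in place. 3 ppages; refcounts: pp0:3 pp1:2 pp2:1
Op 5: read(P2, v0) -> 47. No state change.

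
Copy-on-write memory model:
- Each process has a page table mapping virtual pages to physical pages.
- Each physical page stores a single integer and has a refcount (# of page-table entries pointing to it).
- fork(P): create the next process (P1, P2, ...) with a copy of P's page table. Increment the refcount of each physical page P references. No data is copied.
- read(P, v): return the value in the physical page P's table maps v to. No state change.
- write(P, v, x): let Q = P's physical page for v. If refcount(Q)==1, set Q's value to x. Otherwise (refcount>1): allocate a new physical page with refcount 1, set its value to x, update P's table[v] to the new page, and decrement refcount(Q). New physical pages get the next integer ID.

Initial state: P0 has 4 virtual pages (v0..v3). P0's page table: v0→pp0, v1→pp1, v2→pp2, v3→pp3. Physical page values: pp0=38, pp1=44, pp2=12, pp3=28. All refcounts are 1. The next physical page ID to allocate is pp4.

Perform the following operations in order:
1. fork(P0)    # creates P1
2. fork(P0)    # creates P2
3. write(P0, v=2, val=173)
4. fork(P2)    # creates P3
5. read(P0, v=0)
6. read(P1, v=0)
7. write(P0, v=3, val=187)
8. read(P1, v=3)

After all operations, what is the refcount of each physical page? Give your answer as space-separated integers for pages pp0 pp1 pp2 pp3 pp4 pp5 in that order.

Op 1: fork(P0) -> P1. 4 ppages; refcounts: pp0:2 pp1:2 pp2:2 pp3:2
Op 2: fork(P0) -> P2. 4 ppages; refcounts: pp0:3 pp1:3 pp2:3 pp3:3
Op 3: write(P0, v2, 173). refcount(pp2)=3>1 -> COPY to pp4. 5 ppages; refcounts: pp0:3 pp1:3 pp2:2 pp3:3 pp4:1
Op 4: fork(P2) -> P3. 5 ppages; refcounts: pp0:4 pp1:4 pp2:3 pp3:4 pp4:1
Op 5: read(P0, v0) -> 38. No state change.
Op 6: read(P1, v0) -> 38. No state change.
Op 7: write(P0, v3, 187). refcount(pp3)=4>1 -> COPY to pp5. 6 ppages; refcounts: pp0:4 pp1:4 pp2:3 pp3:3 pp4:1 pp5:1
Op 8: read(P1, v3) -> 28. No state change.

Answer: 4 4 3 3 1 1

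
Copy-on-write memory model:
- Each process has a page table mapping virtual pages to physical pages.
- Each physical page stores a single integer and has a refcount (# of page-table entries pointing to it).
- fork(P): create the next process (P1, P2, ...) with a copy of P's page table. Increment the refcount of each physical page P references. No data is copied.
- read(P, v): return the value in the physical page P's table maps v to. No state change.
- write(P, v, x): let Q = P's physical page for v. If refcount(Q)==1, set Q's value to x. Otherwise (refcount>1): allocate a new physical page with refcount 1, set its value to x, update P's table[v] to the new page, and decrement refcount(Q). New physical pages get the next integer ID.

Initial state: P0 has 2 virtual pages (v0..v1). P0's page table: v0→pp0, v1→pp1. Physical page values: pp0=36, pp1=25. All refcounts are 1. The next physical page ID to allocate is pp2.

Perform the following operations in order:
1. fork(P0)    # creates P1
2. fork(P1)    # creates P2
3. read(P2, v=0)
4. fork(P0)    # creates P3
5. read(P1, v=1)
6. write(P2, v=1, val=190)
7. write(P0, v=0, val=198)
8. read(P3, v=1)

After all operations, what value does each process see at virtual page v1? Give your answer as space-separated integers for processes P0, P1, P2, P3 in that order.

Answer: 25 25 190 25

Derivation:
Op 1: fork(P0) -> P1. 2 ppages; refcounts: pp0:2 pp1:2
Op 2: fork(P1) -> P2. 2 ppages; refcounts: pp0:3 pp1:3
Op 3: read(P2, v0) -> 36. No state change.
Op 4: fork(P0) -> P3. 2 ppages; refcounts: pp0:4 pp1:4
Op 5: read(P1, v1) -> 25. No state change.
Op 6: write(P2, v1, 190). refcount(pp1)=4>1 -> COPY to pp2. 3 ppages; refcounts: pp0:4 pp1:3 pp2:1
Op 7: write(P0, v0, 198). refcount(pp0)=4>1 -> COPY to pp3. 4 ppages; refcounts: pp0:3 pp1:3 pp2:1 pp3:1
Op 8: read(P3, v1) -> 25. No state change.
P0: v1 -> pp1 = 25
P1: v1 -> pp1 = 25
P2: v1 -> pp2 = 190
P3: v1 -> pp1 = 25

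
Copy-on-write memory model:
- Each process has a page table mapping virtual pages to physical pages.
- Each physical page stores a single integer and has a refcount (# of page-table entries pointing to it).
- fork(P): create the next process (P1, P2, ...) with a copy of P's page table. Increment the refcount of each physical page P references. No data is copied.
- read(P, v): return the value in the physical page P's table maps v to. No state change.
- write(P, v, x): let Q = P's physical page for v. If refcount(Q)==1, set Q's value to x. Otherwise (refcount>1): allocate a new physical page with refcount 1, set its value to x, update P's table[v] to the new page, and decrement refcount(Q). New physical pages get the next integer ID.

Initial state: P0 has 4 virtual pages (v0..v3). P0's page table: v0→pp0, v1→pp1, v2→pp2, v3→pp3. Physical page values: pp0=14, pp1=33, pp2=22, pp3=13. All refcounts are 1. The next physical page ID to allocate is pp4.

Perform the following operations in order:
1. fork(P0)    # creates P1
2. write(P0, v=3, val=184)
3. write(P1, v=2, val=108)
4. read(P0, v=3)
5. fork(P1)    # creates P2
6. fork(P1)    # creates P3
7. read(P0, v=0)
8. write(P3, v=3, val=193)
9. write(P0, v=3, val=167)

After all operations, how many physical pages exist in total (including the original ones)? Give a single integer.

Op 1: fork(P0) -> P1. 4 ppages; refcounts: pp0:2 pp1:2 pp2:2 pp3:2
Op 2: write(P0, v3, 184). refcount(pp3)=2>1 -> COPY to pp4. 5 ppages; refcounts: pp0:2 pp1:2 pp2:2 pp3:1 pp4:1
Op 3: write(P1, v2, 108). refcount(pp2)=2>1 -> COPY to pp5. 6 ppages; refcounts: pp0:2 pp1:2 pp2:1 pp3:1 pp4:1 pp5:1
Op 4: read(P0, v3) -> 184. No state change.
Op 5: fork(P1) -> P2. 6 ppages; refcounts: pp0:3 pp1:3 pp2:1 pp3:2 pp4:1 pp5:2
Op 6: fork(P1) -> P3. 6 ppages; refcounts: pp0:4 pp1:4 pp2:1 pp3:3 pp4:1 pp5:3
Op 7: read(P0, v0) -> 14. No state change.
Op 8: write(P3, v3, 193). refcount(pp3)=3>1 -> COPY to pp6. 7 ppages; refcounts: pp0:4 pp1:4 pp2:1 pp3:2 pp4:1 pp5:3 pp6:1
Op 9: write(P0, v3, 167). refcount(pp4)=1 -> write in place. 7 ppages; refcounts: pp0:4 pp1:4 pp2:1 pp3:2 pp4:1 pp5:3 pp6:1

Answer: 7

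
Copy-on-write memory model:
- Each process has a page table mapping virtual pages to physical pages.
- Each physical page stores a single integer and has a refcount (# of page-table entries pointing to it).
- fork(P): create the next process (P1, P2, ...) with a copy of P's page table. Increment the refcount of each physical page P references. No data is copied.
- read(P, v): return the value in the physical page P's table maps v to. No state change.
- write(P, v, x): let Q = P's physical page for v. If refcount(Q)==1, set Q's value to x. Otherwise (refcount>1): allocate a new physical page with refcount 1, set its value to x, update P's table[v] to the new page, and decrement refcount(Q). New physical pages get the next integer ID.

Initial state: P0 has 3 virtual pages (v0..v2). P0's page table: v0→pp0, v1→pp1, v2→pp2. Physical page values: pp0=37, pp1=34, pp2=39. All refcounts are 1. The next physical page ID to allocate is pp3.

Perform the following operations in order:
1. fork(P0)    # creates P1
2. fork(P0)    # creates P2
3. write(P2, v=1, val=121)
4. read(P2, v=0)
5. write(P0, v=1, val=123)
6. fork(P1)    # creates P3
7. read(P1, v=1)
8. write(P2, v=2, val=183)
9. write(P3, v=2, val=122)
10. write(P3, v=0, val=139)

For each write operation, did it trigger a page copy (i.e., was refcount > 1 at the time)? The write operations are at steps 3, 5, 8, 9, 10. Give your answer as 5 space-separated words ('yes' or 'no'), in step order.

Op 1: fork(P0) -> P1. 3 ppages; refcounts: pp0:2 pp1:2 pp2:2
Op 2: fork(P0) -> P2. 3 ppages; refcounts: pp0:3 pp1:3 pp2:3
Op 3: write(P2, v1, 121). refcount(pp1)=3>1 -> COPY to pp3. 4 ppages; refcounts: pp0:3 pp1:2 pp2:3 pp3:1
Op 4: read(P2, v0) -> 37. No state change.
Op 5: write(P0, v1, 123). refcount(pp1)=2>1 -> COPY to pp4. 5 ppages; refcounts: pp0:3 pp1:1 pp2:3 pp3:1 pp4:1
Op 6: fork(P1) -> P3. 5 ppages; refcounts: pp0:4 pp1:2 pp2:4 pp3:1 pp4:1
Op 7: read(P1, v1) -> 34. No state change.
Op 8: write(P2, v2, 183). refcount(pp2)=4>1 -> COPY to pp5. 6 ppages; refcounts: pp0:4 pp1:2 pp2:3 pp3:1 pp4:1 pp5:1
Op 9: write(P3, v2, 122). refcount(pp2)=3>1 -> COPY to pp6. 7 ppages; refcounts: pp0:4 pp1:2 pp2:2 pp3:1 pp4:1 pp5:1 pp6:1
Op 10: write(P3, v0, 139). refcount(pp0)=4>1 -> COPY to pp7. 8 ppages; refcounts: pp0:3 pp1:2 pp2:2 pp3:1 pp4:1 pp5:1 pp6:1 pp7:1

yes yes yes yes yes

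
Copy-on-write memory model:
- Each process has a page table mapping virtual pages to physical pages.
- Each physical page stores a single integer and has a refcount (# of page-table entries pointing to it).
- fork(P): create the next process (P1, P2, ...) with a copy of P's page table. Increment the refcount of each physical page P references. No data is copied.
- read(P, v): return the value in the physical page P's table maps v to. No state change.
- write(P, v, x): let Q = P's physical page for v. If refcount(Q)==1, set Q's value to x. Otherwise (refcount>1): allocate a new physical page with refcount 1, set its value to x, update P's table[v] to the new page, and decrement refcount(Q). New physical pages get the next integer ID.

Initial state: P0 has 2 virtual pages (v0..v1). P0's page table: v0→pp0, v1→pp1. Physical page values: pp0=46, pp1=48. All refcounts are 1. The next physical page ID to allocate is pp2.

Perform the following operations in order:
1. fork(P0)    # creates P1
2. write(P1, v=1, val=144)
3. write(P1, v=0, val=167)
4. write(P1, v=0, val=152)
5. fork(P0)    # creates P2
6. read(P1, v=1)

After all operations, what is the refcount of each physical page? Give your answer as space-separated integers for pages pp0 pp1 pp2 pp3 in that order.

Answer: 2 2 1 1

Derivation:
Op 1: fork(P0) -> P1. 2 ppages; refcounts: pp0:2 pp1:2
Op 2: write(P1, v1, 144). refcount(pp1)=2>1 -> COPY to pp2. 3 ppages; refcounts: pp0:2 pp1:1 pp2:1
Op 3: write(P1, v0, 167). refcount(pp0)=2>1 -> COPY to pp3. 4 ppages; refcounts: pp0:1 pp1:1 pp2:1 pp3:1
Op 4: write(P1, v0, 152). refcount(pp3)=1 -> write in place. 4 ppages; refcounts: pp0:1 pp1:1 pp2:1 pp3:1
Op 5: fork(P0) -> P2. 4 ppages; refcounts: pp0:2 pp1:2 pp2:1 pp3:1
Op 6: read(P1, v1) -> 144. No state change.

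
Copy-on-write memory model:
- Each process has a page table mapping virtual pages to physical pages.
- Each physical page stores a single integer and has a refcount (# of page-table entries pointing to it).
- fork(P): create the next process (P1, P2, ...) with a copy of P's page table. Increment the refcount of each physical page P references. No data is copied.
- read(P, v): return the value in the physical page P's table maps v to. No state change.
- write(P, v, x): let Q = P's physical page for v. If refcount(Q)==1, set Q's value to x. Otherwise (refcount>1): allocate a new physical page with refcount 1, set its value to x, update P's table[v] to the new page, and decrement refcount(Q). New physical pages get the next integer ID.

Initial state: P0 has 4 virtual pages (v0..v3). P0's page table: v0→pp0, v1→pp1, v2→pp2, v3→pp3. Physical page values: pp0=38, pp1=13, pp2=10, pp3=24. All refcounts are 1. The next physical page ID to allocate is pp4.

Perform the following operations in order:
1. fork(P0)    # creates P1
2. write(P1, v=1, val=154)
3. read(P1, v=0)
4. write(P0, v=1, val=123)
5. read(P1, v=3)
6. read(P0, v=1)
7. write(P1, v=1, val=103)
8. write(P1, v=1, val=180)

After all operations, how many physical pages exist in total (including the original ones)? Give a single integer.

Answer: 5

Derivation:
Op 1: fork(P0) -> P1. 4 ppages; refcounts: pp0:2 pp1:2 pp2:2 pp3:2
Op 2: write(P1, v1, 154). refcount(pp1)=2>1 -> COPY to pp4. 5 ppages; refcounts: pp0:2 pp1:1 pp2:2 pp3:2 pp4:1
Op 3: read(P1, v0) -> 38. No state change.
Op 4: write(P0, v1, 123). refcount(pp1)=1 -> write in place. 5 ppages; refcounts: pp0:2 pp1:1 pp2:2 pp3:2 pp4:1
Op 5: read(P1, v3) -> 24. No state change.
Op 6: read(P0, v1) -> 123. No state change.
Op 7: write(P1, v1, 103). refcount(pp4)=1 -> write in place. 5 ppages; refcounts: pp0:2 pp1:1 pp2:2 pp3:2 pp4:1
Op 8: write(P1, v1, 180). refcount(pp4)=1 -> write in place. 5 ppages; refcounts: pp0:2 pp1:1 pp2:2 pp3:2 pp4:1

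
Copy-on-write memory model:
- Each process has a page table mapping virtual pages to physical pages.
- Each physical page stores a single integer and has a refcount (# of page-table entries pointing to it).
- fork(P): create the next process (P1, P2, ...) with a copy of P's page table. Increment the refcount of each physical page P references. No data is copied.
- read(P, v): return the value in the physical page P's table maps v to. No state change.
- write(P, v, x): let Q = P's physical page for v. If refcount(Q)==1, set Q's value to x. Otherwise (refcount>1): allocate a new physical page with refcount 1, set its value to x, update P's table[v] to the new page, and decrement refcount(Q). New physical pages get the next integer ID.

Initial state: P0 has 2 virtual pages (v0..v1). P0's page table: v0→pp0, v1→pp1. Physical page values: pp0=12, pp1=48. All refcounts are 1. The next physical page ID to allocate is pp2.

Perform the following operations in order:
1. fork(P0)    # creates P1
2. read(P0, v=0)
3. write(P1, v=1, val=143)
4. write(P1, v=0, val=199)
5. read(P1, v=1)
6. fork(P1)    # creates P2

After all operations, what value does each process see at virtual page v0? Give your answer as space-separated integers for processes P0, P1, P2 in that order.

Op 1: fork(P0) -> P1. 2 ppages; refcounts: pp0:2 pp1:2
Op 2: read(P0, v0) -> 12. No state change.
Op 3: write(P1, v1, 143). refcount(pp1)=2>1 -> COPY to pp2. 3 ppages; refcounts: pp0:2 pp1:1 pp2:1
Op 4: write(P1, v0, 199). refcount(pp0)=2>1 -> COPY to pp3. 4 ppages; refcounts: pp0:1 pp1:1 pp2:1 pp3:1
Op 5: read(P1, v1) -> 143. No state change.
Op 6: fork(P1) -> P2. 4 ppages; refcounts: pp0:1 pp1:1 pp2:2 pp3:2
P0: v0 -> pp0 = 12
P1: v0 -> pp3 = 199
P2: v0 -> pp3 = 199

Answer: 12 199 199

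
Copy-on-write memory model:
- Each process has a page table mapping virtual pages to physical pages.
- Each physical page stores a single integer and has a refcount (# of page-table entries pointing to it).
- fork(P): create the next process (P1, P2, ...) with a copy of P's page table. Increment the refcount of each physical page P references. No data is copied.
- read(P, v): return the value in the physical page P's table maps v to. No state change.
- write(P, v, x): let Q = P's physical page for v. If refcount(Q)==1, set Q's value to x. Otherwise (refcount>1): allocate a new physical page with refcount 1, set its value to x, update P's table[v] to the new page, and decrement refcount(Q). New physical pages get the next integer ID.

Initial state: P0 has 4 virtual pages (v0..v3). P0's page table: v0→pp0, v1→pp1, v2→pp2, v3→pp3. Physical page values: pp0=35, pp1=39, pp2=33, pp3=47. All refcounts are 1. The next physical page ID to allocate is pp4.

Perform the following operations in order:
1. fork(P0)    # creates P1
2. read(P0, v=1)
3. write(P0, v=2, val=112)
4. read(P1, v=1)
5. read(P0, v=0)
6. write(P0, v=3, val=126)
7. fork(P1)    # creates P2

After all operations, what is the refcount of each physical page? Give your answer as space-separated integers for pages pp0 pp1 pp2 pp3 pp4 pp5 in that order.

Op 1: fork(P0) -> P1. 4 ppages; refcounts: pp0:2 pp1:2 pp2:2 pp3:2
Op 2: read(P0, v1) -> 39. No state change.
Op 3: write(P0, v2, 112). refcount(pp2)=2>1 -> COPY to pp4. 5 ppages; refcounts: pp0:2 pp1:2 pp2:1 pp3:2 pp4:1
Op 4: read(P1, v1) -> 39. No state change.
Op 5: read(P0, v0) -> 35. No state change.
Op 6: write(P0, v3, 126). refcount(pp3)=2>1 -> COPY to pp5. 6 ppages; refcounts: pp0:2 pp1:2 pp2:1 pp3:1 pp4:1 pp5:1
Op 7: fork(P1) -> P2. 6 ppages; refcounts: pp0:3 pp1:3 pp2:2 pp3:2 pp4:1 pp5:1

Answer: 3 3 2 2 1 1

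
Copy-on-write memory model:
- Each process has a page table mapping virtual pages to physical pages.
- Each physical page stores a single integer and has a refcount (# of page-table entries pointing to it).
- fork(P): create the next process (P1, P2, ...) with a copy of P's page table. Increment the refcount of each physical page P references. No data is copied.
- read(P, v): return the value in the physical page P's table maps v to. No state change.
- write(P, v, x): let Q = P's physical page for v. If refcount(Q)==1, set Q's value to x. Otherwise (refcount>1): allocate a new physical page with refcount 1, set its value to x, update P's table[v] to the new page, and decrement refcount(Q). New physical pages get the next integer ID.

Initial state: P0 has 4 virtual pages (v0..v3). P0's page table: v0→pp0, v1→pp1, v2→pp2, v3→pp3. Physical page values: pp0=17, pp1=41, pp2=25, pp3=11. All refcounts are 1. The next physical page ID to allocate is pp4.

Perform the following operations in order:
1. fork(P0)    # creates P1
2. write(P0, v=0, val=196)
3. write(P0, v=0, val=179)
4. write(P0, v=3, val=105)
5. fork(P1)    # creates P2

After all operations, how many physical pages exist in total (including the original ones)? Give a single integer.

Answer: 6

Derivation:
Op 1: fork(P0) -> P1. 4 ppages; refcounts: pp0:2 pp1:2 pp2:2 pp3:2
Op 2: write(P0, v0, 196). refcount(pp0)=2>1 -> COPY to pp4. 5 ppages; refcounts: pp0:1 pp1:2 pp2:2 pp3:2 pp4:1
Op 3: write(P0, v0, 179). refcount(pp4)=1 -> write in place. 5 ppages; refcounts: pp0:1 pp1:2 pp2:2 pp3:2 pp4:1
Op 4: write(P0, v3, 105). refcount(pp3)=2>1 -> COPY to pp5. 6 ppages; refcounts: pp0:1 pp1:2 pp2:2 pp3:1 pp4:1 pp5:1
Op 5: fork(P1) -> P2. 6 ppages; refcounts: pp0:2 pp1:3 pp2:3 pp3:2 pp4:1 pp5:1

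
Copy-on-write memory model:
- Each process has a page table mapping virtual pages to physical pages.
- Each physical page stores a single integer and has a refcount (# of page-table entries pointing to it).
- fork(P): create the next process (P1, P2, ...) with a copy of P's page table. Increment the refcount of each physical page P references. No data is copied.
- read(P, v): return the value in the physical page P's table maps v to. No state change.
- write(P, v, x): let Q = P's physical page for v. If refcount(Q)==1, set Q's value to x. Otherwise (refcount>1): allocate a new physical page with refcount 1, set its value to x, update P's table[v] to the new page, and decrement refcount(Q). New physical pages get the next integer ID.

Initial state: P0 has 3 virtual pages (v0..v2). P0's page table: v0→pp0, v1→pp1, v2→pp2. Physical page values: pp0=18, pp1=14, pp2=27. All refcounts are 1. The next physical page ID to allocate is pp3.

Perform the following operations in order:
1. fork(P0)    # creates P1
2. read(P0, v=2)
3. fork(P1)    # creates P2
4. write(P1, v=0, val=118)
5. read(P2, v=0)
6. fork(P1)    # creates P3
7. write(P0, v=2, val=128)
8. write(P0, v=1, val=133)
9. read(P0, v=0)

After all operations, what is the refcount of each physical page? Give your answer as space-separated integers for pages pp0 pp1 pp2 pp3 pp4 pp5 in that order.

Answer: 2 3 3 2 1 1

Derivation:
Op 1: fork(P0) -> P1. 3 ppages; refcounts: pp0:2 pp1:2 pp2:2
Op 2: read(P0, v2) -> 27. No state change.
Op 3: fork(P1) -> P2. 3 ppages; refcounts: pp0:3 pp1:3 pp2:3
Op 4: write(P1, v0, 118). refcount(pp0)=3>1 -> COPY to pp3. 4 ppages; refcounts: pp0:2 pp1:3 pp2:3 pp3:1
Op 5: read(P2, v0) -> 18. No state change.
Op 6: fork(P1) -> P3. 4 ppages; refcounts: pp0:2 pp1:4 pp2:4 pp3:2
Op 7: write(P0, v2, 128). refcount(pp2)=4>1 -> COPY to pp4. 5 ppages; refcounts: pp0:2 pp1:4 pp2:3 pp3:2 pp4:1
Op 8: write(P0, v1, 133). refcount(pp1)=4>1 -> COPY to pp5. 6 ppages; refcounts: pp0:2 pp1:3 pp2:3 pp3:2 pp4:1 pp5:1
Op 9: read(P0, v0) -> 18. No state change.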